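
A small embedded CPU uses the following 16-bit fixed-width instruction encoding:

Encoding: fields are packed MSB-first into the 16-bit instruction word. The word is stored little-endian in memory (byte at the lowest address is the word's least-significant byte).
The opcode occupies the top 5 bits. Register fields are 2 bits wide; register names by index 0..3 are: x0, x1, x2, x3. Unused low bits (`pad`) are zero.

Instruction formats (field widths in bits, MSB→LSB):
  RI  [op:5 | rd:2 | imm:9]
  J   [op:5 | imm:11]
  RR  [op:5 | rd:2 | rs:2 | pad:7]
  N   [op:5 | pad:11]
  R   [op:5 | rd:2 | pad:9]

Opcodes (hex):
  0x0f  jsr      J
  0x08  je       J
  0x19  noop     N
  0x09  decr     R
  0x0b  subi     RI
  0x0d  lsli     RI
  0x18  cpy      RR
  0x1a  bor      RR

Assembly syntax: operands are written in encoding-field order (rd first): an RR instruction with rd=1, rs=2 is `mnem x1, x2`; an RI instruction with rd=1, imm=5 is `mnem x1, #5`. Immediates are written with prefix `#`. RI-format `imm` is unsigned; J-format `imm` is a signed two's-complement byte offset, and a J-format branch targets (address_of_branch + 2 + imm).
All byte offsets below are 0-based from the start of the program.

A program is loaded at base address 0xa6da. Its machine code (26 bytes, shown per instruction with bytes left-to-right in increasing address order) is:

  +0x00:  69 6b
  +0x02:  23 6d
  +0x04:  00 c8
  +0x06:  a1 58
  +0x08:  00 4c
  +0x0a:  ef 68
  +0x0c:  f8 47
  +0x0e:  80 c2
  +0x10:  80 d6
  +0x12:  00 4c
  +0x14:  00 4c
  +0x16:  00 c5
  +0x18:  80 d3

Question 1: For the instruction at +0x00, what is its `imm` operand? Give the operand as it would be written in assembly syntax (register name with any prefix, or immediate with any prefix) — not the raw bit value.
#361

@+00  little-endian(69 6b) = 0x6b69
  opcode bits[15:11]=0xd: lsli/RI
  rd: (w>>9)&0x3=0x1 → x1
  imm: (w>>0)&0x1ff=0x169 → #361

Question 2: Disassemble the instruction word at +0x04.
+0x04: 00 c8 ⇒ word 0xc800 (little)
  top 5b → 0x19 → noop [N]

noop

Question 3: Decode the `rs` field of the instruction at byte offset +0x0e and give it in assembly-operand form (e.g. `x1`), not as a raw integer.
+0x0e: 80 c2 ⇒ word 0xc280 (little)
  top 5b → 0x18 → cpy [RR]
  rd: (w>>9)&0x3=0x1 → x1
  rs: (w>>7)&0x3=0x1 → x1

x1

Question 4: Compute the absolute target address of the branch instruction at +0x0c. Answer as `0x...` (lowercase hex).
0xa6e0

[0c] f8 47 → 0x47f8
  top 5b → 0x8 → je [J]
  imm: (w>>0)&0x7ff=0x7f8 (s11→-8) → #-8
  target = base 0xa6da + off 0x0c + 2 + imm -8 = 0xa6e0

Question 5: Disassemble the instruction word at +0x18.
[18] 80 d3 → 0xd380
  op=0xd380>>11=0x1a ⇒ bor (RR)
  rd@[10:9]=0x1 ⇒ x1
  rs@[8:7]=0x3 ⇒ x3

bor x1, x3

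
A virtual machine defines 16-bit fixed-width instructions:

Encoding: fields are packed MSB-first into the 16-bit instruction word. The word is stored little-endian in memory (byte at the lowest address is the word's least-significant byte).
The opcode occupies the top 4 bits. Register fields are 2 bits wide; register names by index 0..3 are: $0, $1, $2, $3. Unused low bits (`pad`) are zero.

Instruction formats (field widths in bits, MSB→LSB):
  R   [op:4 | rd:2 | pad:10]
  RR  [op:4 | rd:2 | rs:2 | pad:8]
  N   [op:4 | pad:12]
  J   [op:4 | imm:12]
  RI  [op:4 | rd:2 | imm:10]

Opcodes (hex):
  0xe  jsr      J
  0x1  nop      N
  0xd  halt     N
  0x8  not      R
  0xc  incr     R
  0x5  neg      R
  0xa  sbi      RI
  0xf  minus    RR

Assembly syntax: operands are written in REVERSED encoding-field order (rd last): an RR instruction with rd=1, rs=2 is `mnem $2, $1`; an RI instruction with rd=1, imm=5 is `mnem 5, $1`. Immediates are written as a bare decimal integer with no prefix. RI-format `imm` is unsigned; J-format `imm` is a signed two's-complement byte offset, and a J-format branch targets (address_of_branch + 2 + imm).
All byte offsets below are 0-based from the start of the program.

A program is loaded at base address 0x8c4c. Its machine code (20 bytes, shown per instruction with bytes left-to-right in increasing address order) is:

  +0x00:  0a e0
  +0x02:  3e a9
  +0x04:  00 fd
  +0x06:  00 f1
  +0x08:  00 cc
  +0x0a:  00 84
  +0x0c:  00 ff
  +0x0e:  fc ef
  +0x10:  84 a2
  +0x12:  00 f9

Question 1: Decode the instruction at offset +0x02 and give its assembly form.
@+02  little-endian(3e a9) = 0xa93e
  op=0xa93e>>12=0xa ⇒ sbi (RI)
  rd: (w>>10)&0x3=0x2 → $2
  imm: (w>>0)&0x3ff=0x13e → 318

sbi 318, $2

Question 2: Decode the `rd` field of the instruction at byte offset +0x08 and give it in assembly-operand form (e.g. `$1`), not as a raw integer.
$3

+0x08: 00 cc ⇒ word 0xcc00 (little)
  top 4b → 0xc → incr [R]
  rd: (w>>10)&0x3=0x3 → $3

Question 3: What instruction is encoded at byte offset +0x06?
minus $1, $0

off 0x06: read 00 f1 as little → 0xf100
  op=0xf100>>12=0xf ⇒ minus (RR)
  rd@[11:10]=0x0 ⇒ $0
  rs@[9:8]=0x1 ⇒ $1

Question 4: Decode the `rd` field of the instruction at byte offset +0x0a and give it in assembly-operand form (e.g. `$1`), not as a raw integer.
@+0a  little-endian(00 84) = 0x8400
  opcode bits[15:12]=0x8: not/R
  rd: (w>>10)&0x3=0x1 → $1

$1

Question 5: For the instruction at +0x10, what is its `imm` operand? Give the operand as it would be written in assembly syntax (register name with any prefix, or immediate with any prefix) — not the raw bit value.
644

+0x10: 84 a2 ⇒ word 0xa284 (little)
  top 4b → 0xa → sbi [RI]
  rd@[11:10]=0x0 ⇒ $0
  imm@[9:0]=0x284 ⇒ 644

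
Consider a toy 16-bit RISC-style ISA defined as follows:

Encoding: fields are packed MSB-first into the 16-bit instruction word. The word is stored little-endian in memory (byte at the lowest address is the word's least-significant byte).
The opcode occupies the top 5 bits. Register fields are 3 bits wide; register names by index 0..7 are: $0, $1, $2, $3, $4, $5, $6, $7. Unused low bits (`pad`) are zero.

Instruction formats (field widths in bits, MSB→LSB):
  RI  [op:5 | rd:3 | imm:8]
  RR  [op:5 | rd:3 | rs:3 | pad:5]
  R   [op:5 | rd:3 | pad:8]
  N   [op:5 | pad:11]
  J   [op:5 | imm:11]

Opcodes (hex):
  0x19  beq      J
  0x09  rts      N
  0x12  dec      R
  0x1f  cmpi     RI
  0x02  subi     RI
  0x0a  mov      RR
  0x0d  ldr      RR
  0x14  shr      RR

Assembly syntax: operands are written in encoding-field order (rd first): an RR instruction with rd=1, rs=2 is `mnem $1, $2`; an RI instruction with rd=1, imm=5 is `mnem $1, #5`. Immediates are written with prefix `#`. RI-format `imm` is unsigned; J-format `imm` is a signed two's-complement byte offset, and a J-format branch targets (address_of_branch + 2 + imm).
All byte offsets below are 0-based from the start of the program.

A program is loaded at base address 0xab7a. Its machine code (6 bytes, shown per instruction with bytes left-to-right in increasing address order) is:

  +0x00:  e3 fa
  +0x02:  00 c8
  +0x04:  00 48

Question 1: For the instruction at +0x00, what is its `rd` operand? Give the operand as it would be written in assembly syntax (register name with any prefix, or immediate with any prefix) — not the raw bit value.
$2

@+00  little-endian(e3 fa) = 0xfae3
  op=0xfae3>>11=0x1f ⇒ cmpi (RI)
  [10:8] rd=2 = $2
  [7:0] imm=227 = #227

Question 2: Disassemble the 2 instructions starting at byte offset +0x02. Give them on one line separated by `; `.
beq #0; rts

off 0x02: read 00 c8 as little → 0xc800
  opcode bits[15:11]=0x19: beq/J
  [10:0] imm=0 = #0
off 0x04: read 00 48 as little → 0x4800
  opcode bits[15:11]=0x9: rts/N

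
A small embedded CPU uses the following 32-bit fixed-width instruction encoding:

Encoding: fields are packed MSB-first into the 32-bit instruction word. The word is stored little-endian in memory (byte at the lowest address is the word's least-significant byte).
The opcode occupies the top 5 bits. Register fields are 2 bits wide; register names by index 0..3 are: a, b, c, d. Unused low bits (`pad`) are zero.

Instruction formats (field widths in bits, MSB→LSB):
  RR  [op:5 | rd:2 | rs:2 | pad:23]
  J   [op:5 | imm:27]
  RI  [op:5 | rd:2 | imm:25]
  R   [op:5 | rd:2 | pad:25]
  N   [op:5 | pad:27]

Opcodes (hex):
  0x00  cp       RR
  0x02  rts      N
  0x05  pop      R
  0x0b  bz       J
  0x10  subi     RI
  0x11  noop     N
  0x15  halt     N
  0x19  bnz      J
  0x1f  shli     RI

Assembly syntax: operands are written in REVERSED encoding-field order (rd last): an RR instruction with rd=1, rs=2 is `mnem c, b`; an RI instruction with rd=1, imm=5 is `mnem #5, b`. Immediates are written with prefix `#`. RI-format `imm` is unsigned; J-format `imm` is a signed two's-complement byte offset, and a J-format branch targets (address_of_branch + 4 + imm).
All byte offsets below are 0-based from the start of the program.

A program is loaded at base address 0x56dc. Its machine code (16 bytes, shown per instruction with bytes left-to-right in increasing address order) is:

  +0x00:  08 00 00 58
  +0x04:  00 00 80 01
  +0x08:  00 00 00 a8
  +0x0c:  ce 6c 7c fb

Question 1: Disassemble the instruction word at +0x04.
cp d, a

[04] 00 00 80 01 → 0x01800000
  opcode bits[31:27]=0x0: cp/RR
  rd@[26:25]=0x0 ⇒ a
  rs@[24:23]=0x3 ⇒ d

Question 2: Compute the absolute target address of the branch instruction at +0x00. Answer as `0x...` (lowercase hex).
0x56e8

+0x00: 08 00 00 58 ⇒ word 0x58000008 (little)
  op=0x58000008>>27=0xb ⇒ bz (J)
  [26:0] imm=8 = #8
  target = base 0x56dc + off 0x00 + 4 + imm 8 = 0x56e8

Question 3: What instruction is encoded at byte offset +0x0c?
shli #24931534, b

@+0c  little-endian(ce 6c 7c fb) = 0xfb7c6cce
  top 5b → 0x1f → shli [RI]
  [26:25] rd=1 = b
  [24:0] imm=24931534 = #24931534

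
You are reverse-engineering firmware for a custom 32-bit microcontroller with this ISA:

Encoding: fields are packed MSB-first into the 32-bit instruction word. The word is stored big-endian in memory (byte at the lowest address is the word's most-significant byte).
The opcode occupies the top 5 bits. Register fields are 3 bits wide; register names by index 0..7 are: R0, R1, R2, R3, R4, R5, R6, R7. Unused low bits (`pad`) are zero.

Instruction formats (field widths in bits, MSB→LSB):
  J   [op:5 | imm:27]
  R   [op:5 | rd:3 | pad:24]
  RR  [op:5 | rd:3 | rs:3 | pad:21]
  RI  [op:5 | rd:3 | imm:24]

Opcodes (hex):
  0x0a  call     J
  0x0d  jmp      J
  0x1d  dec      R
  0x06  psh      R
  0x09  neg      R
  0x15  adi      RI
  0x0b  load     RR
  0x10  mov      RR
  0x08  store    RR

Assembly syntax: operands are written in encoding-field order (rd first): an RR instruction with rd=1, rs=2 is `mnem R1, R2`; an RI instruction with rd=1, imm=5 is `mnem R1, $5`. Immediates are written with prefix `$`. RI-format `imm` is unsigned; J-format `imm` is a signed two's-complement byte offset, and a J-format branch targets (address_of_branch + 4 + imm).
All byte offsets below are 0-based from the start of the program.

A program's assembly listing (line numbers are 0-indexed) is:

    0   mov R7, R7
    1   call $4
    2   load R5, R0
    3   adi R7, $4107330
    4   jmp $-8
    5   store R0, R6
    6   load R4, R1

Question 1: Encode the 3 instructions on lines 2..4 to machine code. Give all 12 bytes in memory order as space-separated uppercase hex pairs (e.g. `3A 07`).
2. load fields op=0xb:5|rd=5:3|rs=0:3|pad=0:21 → word 5d000000h → 5d 00 00 00
3. adi fields op=0x15:5|rd=7:3|imm=4107330:24 → word af3eac42h → af 3e ac 42
4. jmp fields op=0xd:5|imm=-8:27 → word 6ffffff8h → 6f ff ff f8

5D 00 00 00 AF 3E AC 42 6F FF FF F8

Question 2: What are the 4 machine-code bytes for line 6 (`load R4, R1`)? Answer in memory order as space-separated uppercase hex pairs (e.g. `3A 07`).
L6: load op=0xb:5|rd=4:3|rs=1:3|pad=0:21 ⇒ 0x5c200000 ⇒ big 5c 20 00 00

5C 20 00 00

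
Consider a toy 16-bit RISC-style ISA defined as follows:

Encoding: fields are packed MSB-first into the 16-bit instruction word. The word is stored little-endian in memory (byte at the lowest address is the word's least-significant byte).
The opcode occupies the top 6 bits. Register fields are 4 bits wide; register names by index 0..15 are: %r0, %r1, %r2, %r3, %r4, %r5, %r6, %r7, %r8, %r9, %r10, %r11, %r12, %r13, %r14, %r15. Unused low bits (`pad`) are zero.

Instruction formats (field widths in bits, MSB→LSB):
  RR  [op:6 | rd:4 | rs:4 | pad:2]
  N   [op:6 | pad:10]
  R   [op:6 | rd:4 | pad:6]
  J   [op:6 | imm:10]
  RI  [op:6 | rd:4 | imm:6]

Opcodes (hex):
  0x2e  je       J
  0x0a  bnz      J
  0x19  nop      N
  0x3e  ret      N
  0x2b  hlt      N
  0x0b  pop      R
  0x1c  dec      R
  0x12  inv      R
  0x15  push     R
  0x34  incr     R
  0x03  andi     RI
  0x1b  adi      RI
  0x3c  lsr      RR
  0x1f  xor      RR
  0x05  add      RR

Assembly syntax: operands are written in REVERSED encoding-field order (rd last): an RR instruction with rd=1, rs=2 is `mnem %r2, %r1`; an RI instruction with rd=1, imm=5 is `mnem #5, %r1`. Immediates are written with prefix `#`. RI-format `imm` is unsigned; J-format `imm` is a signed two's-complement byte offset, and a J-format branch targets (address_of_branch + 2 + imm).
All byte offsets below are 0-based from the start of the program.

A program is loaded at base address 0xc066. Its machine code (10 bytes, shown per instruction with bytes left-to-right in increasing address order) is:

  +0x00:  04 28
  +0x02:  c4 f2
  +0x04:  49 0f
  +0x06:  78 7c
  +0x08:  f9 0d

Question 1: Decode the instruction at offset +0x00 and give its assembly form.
+0x00: 04 28 ⇒ word 0x2804 (little)
  opcode bits[15:10]=0xa: bnz/J
  [9:0] imm=4 = #4

bnz #4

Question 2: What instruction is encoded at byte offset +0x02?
lsr %r1, %r11

off 0x02: read c4 f2 as little → 0xf2c4
  opcode bits[15:10]=0x3c: lsr/RR
  rd@[9:6]=0xb ⇒ %r11
  rs@[5:2]=0x1 ⇒ %r1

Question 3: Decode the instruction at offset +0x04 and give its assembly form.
andi #9, %r13

@+04  little-endian(49 0f) = 0x0f49
  top 6b → 0x3 → andi [RI]
  [9:6] rd=13 = %r13
  [5:0] imm=9 = #9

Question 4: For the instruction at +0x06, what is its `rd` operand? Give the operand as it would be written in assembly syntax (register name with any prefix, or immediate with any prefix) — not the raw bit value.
[06] 78 7c → 0x7c78
  opcode bits[15:10]=0x1f: xor/RR
  [9:6] rd=1 = %r1
  [5:2] rs=14 = %r14

%r1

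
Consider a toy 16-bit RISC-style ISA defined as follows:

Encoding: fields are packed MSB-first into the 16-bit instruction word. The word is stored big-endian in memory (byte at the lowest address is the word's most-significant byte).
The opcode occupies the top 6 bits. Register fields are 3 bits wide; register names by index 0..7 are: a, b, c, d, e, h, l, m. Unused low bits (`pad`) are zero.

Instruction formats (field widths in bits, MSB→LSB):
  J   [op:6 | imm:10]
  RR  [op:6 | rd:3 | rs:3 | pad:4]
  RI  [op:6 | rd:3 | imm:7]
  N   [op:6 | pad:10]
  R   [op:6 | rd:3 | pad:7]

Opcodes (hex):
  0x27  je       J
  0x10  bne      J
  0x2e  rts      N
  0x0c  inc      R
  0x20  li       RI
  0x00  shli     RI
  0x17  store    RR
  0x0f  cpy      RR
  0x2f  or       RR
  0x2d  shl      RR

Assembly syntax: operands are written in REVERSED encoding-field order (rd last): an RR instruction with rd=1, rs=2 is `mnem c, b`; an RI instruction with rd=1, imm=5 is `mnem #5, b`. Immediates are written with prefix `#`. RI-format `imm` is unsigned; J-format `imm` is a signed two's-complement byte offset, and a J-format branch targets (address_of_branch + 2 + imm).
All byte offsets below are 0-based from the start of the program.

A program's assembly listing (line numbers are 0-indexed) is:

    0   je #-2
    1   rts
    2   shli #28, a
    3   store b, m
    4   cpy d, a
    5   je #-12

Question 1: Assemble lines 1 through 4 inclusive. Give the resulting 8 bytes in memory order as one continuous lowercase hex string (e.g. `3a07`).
L1: rts op=0x2e:6|pad=0:10 ⇒ 0xb800 ⇒ big b8 00
L2: shli op=0x0:6|rd=0:3|imm=28:7 ⇒ 0x001c ⇒ big 00 1c
L3: store op=0x17:6|rd=7:3|rs=1:3|pad=0:4 ⇒ 0x5f90 ⇒ big 5f 90
L4: cpy op=0xf:6|rd=0:3|rs=3:3|pad=0:4 ⇒ 0x3c30 ⇒ big 3c 30

b800001c5f903c30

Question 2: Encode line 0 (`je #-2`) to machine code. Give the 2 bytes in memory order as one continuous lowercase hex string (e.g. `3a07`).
9ffe

line 0 (je): pack op=0x27:6|imm=-2:10 = 0x9ffe; big→ 9f fe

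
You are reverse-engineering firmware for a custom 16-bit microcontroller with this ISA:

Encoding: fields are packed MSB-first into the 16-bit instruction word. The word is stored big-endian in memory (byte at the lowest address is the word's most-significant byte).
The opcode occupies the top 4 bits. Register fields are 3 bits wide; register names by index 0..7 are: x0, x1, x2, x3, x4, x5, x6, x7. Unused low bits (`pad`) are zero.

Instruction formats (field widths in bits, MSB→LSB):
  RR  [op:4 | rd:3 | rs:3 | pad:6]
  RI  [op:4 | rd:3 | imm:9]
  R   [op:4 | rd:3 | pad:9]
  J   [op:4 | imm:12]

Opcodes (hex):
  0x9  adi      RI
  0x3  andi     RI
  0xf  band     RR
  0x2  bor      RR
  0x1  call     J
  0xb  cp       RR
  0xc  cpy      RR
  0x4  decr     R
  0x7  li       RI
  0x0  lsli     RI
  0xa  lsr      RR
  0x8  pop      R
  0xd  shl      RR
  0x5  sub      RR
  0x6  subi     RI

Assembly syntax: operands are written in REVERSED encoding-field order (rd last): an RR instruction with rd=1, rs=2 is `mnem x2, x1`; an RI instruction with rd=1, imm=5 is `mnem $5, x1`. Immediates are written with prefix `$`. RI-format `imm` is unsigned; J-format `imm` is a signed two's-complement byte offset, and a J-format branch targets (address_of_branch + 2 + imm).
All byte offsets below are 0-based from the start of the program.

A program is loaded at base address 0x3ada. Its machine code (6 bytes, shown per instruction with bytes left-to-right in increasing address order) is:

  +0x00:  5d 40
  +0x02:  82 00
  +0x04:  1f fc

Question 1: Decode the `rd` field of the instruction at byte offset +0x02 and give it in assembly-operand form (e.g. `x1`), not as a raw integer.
off 0x02: read 82 00 as big → 0x8200
  opcode bits[15:12]=0x8: pop/R
  rd@[11:9]=0x1 ⇒ x1

x1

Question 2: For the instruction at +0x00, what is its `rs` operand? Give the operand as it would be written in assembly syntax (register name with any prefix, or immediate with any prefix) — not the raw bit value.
[00] 5d 40 → 0x5d40
  op=0x5d40>>12=0x5 ⇒ sub (RR)
  rd: (w>>9)&0x7=0x6 → x6
  rs: (w>>6)&0x7=0x5 → x5

x5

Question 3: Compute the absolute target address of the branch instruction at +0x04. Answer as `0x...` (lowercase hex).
0x3adc

[04] 1f fc → 0x1ffc
  top 4b → 0x1 → call [J]
  [11:0] imm=4092 (s12→-4) = $-4
  target = base 0x3ada + off 0x04 + 2 + imm -4 = 0x3adc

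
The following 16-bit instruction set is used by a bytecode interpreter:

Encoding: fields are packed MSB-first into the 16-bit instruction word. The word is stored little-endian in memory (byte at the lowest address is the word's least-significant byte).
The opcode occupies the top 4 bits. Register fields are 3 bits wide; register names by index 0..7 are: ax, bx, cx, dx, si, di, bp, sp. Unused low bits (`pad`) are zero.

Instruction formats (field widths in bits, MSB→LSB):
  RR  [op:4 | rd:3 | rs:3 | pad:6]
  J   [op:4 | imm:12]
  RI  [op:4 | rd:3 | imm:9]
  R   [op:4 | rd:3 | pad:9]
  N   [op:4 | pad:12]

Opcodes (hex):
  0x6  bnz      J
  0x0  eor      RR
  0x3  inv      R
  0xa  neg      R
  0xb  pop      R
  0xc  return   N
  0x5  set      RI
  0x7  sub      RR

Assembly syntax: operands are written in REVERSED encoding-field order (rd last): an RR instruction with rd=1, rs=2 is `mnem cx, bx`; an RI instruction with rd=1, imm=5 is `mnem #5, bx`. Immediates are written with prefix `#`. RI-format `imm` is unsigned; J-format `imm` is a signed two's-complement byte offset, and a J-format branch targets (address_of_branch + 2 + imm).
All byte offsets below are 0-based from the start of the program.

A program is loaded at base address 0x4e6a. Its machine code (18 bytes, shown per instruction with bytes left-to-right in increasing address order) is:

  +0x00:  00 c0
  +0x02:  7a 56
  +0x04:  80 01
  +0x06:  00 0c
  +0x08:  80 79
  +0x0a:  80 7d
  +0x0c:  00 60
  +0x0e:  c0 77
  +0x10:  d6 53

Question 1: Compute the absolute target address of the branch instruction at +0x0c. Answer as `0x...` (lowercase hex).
off 0x0c: read 00 60 as little → 0x6000
  op=0x6000>>12=0x6 ⇒ bnz (J)
  imm@[11:0]=0x0 ⇒ #0
  target = base 0x4e6a + off 0x0c + 2 + imm 0 = 0x4e78

0x4e78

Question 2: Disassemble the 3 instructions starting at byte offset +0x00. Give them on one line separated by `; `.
return; set #122, dx; eor bp, ax

[00] 00 c0 → 0xc000
  top 4b → 0xc → return [N]
[02] 7a 56 → 0x567a
  top 4b → 0x5 → set [RI]
  rd@[11:9]=0x3 ⇒ dx
  imm@[8:0]=0x7a ⇒ #122
[04] 80 01 → 0x0180
  top 4b → 0x0 → eor [RR]
  rd@[11:9]=0x0 ⇒ ax
  rs@[8:6]=0x6 ⇒ bp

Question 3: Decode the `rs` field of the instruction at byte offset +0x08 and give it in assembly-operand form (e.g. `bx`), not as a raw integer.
bp

@+08  little-endian(80 79) = 0x7980
  top 4b → 0x7 → sub [RR]
  rd: (w>>9)&0x7=0x4 → si
  rs: (w>>6)&0x7=0x6 → bp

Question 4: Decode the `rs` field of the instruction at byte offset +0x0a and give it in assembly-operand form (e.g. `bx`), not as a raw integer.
off 0x0a: read 80 7d as little → 0x7d80
  op=0x7d80>>12=0x7 ⇒ sub (RR)
  rd@[11:9]=0x6 ⇒ bp
  rs@[8:6]=0x6 ⇒ bp

bp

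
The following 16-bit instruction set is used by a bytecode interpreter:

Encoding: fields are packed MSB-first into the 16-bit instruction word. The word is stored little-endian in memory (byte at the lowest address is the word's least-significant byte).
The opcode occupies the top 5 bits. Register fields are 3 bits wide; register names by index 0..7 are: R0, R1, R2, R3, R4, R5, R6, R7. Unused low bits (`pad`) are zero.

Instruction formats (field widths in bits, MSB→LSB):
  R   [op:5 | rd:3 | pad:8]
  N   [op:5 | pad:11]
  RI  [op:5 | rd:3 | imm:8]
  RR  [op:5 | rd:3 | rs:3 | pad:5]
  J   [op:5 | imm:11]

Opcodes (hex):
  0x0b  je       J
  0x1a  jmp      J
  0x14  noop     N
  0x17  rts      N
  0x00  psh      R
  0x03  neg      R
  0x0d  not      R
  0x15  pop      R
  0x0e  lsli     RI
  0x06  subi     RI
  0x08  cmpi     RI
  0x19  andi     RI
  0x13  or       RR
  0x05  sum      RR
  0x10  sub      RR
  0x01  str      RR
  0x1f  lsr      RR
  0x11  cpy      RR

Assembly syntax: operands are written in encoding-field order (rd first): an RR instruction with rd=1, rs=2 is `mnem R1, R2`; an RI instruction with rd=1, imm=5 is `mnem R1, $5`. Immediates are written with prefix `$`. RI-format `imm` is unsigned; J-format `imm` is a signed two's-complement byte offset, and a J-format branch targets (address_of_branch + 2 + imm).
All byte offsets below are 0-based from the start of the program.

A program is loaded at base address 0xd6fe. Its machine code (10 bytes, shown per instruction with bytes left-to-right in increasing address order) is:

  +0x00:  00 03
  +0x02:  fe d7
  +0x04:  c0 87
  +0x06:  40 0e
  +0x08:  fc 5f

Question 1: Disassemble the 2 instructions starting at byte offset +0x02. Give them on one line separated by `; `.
[02] fe d7 → 0xd7fe
  top 5b → 0x1a → jmp [J]
  imm: (w>>0)&0x7ff=0x7fe (s11→-2) → $-2
[04] c0 87 → 0x87c0
  top 5b → 0x10 → sub [RR]
  rd: (w>>8)&0x7=0x7 → R7
  rs: (w>>5)&0x7=0x6 → R6

jmp $-2; sub R7, R6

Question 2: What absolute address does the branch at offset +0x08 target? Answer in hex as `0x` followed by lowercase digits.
0xd704

@+08  little-endian(fc 5f) = 0x5ffc
  opcode bits[15:11]=0xb: je/J
  imm: (w>>0)&0x7ff=0x7fc (s11→-4) → $-4
  target = base 0xd6fe + off 0x08 + 2 + imm -4 = 0xd704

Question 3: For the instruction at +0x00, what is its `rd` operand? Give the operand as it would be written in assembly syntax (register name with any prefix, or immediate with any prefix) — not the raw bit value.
[00] 00 03 → 0x0300
  op=0x0300>>11=0x0 ⇒ psh (R)
  [10:8] rd=3 = R3

R3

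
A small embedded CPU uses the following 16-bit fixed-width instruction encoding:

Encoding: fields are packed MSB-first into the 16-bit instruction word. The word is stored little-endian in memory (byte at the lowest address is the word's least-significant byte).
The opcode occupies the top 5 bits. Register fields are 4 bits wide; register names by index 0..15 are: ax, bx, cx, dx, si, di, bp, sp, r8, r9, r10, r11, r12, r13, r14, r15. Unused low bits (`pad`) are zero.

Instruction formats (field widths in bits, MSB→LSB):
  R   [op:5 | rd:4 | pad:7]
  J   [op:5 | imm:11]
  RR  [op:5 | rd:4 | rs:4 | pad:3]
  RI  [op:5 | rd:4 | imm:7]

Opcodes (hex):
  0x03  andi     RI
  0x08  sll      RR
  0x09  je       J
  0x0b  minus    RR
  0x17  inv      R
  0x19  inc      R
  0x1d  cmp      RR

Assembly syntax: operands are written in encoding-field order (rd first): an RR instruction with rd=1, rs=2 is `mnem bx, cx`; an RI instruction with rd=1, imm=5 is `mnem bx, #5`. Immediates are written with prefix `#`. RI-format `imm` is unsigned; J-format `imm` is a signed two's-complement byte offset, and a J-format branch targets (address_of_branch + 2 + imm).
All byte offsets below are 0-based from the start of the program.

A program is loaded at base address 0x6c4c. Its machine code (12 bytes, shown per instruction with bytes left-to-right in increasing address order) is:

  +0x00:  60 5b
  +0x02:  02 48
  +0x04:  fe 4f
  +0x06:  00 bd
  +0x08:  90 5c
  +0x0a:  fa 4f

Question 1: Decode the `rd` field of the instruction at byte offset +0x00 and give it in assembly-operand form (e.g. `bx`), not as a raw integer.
+0x00: 60 5b ⇒ word 0x5b60 (little)
  opcode bits[15:11]=0xb: minus/RR
  [10:7] rd=6 = bp
  [6:3] rs=12 = r12

bp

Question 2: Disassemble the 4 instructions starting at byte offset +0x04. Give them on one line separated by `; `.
@+04  little-endian(fe 4f) = 0x4ffe
  top 5b → 0x9 → je [J]
  [10:0] imm=2046 (s11→-2) = #-2
@+06  little-endian(00 bd) = 0xbd00
  top 5b → 0x17 → inv [R]
  [10:7] rd=10 = r10
@+08  little-endian(90 5c) = 0x5c90
  top 5b → 0xb → minus [RR]
  [10:7] rd=9 = r9
  [6:3] rs=2 = cx
@+0a  little-endian(fa 4f) = 0x4ffa
  top 5b → 0x9 → je [J]
  [10:0] imm=2042 (s11→-6) = #-6

je #-2; inv r10; minus r9, cx; je #-6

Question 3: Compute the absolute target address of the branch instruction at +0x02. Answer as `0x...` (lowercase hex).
0x6c52

@+02  little-endian(02 48) = 0x4802
  op=0x4802>>11=0x9 ⇒ je (J)
  [10:0] imm=2 = #2
  target = base 0x6c4c + off 0x02 + 2 + imm 2 = 0x6c52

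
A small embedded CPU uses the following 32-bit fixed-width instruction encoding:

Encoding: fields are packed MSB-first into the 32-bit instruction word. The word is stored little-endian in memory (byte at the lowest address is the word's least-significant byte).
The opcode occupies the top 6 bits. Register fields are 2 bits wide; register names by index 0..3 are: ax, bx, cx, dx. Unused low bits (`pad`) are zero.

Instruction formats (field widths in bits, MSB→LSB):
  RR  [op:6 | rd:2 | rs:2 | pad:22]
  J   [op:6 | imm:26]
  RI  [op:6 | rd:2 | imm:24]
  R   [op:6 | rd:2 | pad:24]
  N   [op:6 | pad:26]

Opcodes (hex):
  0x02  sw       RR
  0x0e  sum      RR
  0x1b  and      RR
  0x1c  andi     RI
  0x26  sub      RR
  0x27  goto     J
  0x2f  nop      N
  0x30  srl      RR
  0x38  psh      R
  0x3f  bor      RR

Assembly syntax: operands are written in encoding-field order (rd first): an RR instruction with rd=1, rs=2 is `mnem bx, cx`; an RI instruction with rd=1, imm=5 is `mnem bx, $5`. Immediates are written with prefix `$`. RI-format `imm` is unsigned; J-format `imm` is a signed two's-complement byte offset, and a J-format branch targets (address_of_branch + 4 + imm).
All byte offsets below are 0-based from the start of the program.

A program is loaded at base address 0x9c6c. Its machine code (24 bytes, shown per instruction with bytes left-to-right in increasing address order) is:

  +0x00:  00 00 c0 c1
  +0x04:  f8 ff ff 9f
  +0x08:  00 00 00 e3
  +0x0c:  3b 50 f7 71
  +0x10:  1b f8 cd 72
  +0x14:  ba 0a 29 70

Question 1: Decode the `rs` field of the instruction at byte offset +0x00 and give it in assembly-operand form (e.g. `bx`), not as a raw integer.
dx

@+00  little-endian(00 00 c0 c1) = 0xc1c00000
  opcode bits[31:26]=0x30: srl/RR
  rd: (w>>24)&0x3=0x1 → bx
  rs: (w>>22)&0x3=0x3 → dx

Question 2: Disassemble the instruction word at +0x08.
[08] 00 00 00 e3 → 0xe3000000
  opcode bits[31:26]=0x38: psh/R
  rd: (w>>24)&0x3=0x3 → dx

psh dx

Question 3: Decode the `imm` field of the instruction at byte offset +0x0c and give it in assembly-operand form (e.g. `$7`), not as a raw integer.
off 0x0c: read 3b 50 f7 71 as little → 0x71f7503b
  top 6b → 0x1c → andi [RI]
  [25:24] rd=1 = bx
  [23:0] imm=16207931 = $16207931

$16207931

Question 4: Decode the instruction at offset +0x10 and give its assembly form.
+0x10: 1b f8 cd 72 ⇒ word 0x72cdf81b (little)
  opcode bits[31:26]=0x1c: andi/RI
  rd@[25:24]=0x2 ⇒ cx
  imm@[23:0]=0xcdf81b ⇒ $13498395

andi cx, $13498395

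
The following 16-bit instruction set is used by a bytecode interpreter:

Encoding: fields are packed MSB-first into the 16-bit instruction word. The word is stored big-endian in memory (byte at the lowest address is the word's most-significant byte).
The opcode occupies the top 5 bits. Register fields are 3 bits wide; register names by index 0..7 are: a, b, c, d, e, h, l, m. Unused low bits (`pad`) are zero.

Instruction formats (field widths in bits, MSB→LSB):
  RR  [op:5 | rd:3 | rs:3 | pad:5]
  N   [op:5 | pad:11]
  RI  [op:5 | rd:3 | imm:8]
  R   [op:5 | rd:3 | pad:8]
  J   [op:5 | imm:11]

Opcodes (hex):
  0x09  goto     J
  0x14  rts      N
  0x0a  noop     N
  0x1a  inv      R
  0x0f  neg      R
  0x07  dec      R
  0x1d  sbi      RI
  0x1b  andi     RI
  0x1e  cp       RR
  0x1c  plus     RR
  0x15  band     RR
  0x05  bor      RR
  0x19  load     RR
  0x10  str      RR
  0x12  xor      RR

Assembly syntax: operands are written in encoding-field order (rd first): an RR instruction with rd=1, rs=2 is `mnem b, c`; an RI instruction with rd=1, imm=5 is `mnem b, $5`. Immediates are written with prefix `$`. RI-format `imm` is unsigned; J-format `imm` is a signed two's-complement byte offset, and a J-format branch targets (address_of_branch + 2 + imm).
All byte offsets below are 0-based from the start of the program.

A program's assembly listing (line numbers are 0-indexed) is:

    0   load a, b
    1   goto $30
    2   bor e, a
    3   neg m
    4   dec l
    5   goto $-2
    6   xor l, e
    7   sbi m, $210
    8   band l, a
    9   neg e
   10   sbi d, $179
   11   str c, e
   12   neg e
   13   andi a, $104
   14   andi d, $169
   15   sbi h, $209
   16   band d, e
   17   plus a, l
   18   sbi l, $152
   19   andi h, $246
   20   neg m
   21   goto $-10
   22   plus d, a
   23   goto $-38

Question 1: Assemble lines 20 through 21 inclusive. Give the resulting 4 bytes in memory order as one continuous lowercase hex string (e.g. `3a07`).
L20: neg op=0xf:5|rd=7:3|pad=0:8 ⇒ 0x7f00 ⇒ big 7f 00
L21: goto op=0x9:5|imm=-10:11 ⇒ 0x4ff6 ⇒ big 4f f6

7f004ff6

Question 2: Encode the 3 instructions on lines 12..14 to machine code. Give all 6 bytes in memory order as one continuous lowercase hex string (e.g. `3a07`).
L12: neg op=0xf:5|rd=4:3|pad=0:8 ⇒ 0x7c00 ⇒ big 7c 00
L13: andi op=0x1b:5|rd=0:3|imm=104:8 ⇒ 0xd868 ⇒ big d8 68
L14: andi op=0x1b:5|rd=3:3|imm=169:8 ⇒ 0xdba9 ⇒ big db a9

7c00d868dba9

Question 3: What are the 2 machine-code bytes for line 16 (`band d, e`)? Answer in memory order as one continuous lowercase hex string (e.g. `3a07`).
L16: band op=0x15:5|rd=3:3|rs=4:3|pad=0:5 ⇒ 0xab80 ⇒ big ab 80

ab80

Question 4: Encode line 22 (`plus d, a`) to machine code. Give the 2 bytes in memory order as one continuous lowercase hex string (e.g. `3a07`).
e300

L22: plus op=0x1c:5|rd=3:3|rs=0:3|pad=0:5 ⇒ 0xe300 ⇒ big e3 00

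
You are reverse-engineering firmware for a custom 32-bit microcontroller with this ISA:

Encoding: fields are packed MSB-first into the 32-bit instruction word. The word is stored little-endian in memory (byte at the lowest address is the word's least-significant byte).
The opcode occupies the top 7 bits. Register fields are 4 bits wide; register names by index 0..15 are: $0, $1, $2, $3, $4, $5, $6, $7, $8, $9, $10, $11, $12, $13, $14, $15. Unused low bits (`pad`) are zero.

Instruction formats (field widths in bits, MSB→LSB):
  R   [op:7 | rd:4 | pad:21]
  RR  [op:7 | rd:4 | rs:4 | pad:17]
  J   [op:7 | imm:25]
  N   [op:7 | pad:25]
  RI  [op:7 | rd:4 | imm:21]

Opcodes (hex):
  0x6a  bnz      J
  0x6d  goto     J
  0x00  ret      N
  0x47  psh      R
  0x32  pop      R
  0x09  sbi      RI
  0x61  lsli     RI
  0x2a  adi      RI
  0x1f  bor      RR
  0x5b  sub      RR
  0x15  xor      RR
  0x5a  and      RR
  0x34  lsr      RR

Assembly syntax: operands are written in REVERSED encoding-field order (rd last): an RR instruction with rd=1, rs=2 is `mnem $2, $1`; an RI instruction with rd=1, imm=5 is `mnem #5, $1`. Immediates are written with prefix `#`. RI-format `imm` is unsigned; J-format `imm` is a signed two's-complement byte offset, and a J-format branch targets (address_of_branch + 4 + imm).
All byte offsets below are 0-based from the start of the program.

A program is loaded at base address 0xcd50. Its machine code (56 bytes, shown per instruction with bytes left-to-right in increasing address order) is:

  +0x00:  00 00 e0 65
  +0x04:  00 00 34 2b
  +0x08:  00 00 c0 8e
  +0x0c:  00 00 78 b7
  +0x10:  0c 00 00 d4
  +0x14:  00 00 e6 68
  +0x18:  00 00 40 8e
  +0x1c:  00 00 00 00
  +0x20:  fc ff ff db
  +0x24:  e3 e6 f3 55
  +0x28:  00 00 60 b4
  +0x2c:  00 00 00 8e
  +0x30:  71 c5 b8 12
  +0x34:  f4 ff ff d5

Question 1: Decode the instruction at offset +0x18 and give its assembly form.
off 0x18: read 00 00 40 8e as little → 0x8e400000
  op=0x8e400000>>25=0x47 ⇒ psh (R)
  rd: (w>>21)&0xf=0x2 → $2

psh $2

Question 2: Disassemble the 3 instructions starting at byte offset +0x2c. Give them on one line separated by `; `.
psh $0; sbi #1623409, $5; bnz #-12

+0x2c: 00 00 00 8e ⇒ word 0x8e000000 (little)
  op=0x8e000000>>25=0x47 ⇒ psh (R)
  rd@[24:21]=0x0 ⇒ $0
+0x30: 71 c5 b8 12 ⇒ word 0x12b8c571 (little)
  op=0x12b8c571>>25=0x9 ⇒ sbi (RI)
  rd@[24:21]=0x5 ⇒ $5
  imm@[20:0]=0x18c571 ⇒ #1623409
+0x34: f4 ff ff d5 ⇒ word 0xd5fffff4 (little)
  op=0xd5fffff4>>25=0x6a ⇒ bnz (J)
  imm@[24:0]=0x1fffff4 (s25→-12) ⇒ #-12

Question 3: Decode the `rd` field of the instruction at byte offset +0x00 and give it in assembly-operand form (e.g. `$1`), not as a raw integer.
$15

off 0x00: read 00 00 e0 65 as little → 0x65e00000
  op=0x65e00000>>25=0x32 ⇒ pop (R)
  [24:21] rd=15 = $15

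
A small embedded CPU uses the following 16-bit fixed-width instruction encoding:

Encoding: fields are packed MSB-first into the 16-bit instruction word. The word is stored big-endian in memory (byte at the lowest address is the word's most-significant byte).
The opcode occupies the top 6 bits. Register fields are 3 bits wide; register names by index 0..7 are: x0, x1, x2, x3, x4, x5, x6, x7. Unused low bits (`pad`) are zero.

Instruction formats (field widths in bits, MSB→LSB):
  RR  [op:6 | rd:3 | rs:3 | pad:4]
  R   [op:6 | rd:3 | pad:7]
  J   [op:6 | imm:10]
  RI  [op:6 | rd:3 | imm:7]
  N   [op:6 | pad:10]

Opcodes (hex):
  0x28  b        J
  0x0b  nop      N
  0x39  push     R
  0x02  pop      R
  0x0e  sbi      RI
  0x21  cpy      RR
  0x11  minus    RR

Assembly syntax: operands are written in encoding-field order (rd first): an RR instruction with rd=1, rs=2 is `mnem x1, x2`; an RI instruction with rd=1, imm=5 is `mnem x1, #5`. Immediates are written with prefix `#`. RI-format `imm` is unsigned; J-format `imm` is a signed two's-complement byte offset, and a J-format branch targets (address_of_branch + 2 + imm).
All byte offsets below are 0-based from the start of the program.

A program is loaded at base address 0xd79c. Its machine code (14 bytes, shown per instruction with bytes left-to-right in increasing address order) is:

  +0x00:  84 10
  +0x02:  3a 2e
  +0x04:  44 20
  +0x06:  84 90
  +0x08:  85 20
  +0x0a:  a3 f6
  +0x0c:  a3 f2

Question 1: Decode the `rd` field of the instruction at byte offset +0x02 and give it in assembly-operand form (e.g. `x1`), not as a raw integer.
x4

[02] 3a 2e → 0x3a2e
  opcode bits[15:10]=0xe: sbi/RI
  rd: (w>>7)&0x7=0x4 → x4
  imm: (w>>0)&0x7f=0x2e → #46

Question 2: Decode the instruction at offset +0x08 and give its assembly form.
cpy x2, x2

@+08  big-endian(85 20) = 0x8520
  top 6b → 0x21 → cpy [RR]
  [9:7] rd=2 = x2
  [6:4] rs=2 = x2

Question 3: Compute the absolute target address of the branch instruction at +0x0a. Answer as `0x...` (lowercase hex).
0xd79e

[0a] a3 f6 → 0xa3f6
  opcode bits[15:10]=0x28: b/J
  [9:0] imm=1014 (s10→-10) = #-10
  target = base 0xd79c + off 0x0a + 2 + imm -10 = 0xd79e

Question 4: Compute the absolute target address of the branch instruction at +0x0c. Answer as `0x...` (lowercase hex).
@+0c  big-endian(a3 f2) = 0xa3f2
  top 6b → 0x28 → b [J]
  imm@[9:0]=0x3f2 (s10→-14) ⇒ #-14
  target = base 0xd79c + off 0x0c + 2 + imm -14 = 0xd79c

0xd79c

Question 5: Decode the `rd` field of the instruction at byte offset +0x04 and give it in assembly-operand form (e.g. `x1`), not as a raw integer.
@+04  big-endian(44 20) = 0x4420
  opcode bits[15:10]=0x11: minus/RR
  rd: (w>>7)&0x7=0x0 → x0
  rs: (w>>4)&0x7=0x2 → x2

x0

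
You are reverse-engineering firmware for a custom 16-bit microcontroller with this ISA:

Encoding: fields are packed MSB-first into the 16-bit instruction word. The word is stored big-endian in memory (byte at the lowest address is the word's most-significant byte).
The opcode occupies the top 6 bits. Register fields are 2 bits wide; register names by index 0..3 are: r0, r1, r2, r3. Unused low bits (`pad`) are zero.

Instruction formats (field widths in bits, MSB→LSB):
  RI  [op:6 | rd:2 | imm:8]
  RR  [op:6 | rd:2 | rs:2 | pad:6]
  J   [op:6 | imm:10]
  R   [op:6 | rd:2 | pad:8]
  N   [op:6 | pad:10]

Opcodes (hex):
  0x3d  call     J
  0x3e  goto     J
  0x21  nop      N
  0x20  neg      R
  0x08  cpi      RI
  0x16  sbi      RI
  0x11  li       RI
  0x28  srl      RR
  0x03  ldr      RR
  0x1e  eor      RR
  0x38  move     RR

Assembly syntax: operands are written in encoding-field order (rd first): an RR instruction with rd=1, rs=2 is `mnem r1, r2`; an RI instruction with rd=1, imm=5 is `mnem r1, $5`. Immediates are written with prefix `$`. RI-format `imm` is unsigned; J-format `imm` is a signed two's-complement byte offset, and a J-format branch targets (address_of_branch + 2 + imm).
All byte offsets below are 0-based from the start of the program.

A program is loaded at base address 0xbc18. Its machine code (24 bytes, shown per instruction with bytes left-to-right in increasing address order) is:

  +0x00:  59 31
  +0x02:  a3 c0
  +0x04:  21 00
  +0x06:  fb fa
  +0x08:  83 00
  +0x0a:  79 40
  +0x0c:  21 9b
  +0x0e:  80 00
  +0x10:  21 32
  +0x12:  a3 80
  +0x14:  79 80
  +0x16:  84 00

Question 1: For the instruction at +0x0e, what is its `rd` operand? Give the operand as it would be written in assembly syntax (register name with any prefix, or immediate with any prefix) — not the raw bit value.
r0

@+0e  big-endian(80 00) = 0x8000
  op=0x8000>>10=0x20 ⇒ neg (R)
  rd: (w>>8)&0x3=0x0 → r0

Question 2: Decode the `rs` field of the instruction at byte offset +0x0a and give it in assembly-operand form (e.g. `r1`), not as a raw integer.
r1

@+0a  big-endian(79 40) = 0x7940
  op=0x7940>>10=0x1e ⇒ eor (RR)
  rd: (w>>8)&0x3=0x1 → r1
  rs: (w>>6)&0x3=0x1 → r1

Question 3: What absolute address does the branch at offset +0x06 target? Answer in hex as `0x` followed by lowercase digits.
+0x06: fb fa ⇒ word 0xfbfa (big)
  top 6b → 0x3e → goto [J]
  imm: (w>>0)&0x3ff=0x3fa (s10→-6) → $-6
  target = base 0xbc18 + off 0x06 + 2 + imm -6 = 0xbc1a

0xbc1a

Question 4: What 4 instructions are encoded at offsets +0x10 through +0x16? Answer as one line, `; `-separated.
cpi r1, $50; srl r3, r2; eor r1, r2; nop

+0x10: 21 32 ⇒ word 0x2132 (big)
  opcode bits[15:10]=0x8: cpi/RI
  [9:8] rd=1 = r1
  [7:0] imm=50 = $50
+0x12: a3 80 ⇒ word 0xa380 (big)
  opcode bits[15:10]=0x28: srl/RR
  [9:8] rd=3 = r3
  [7:6] rs=2 = r2
+0x14: 79 80 ⇒ word 0x7980 (big)
  opcode bits[15:10]=0x1e: eor/RR
  [9:8] rd=1 = r1
  [7:6] rs=2 = r2
+0x16: 84 00 ⇒ word 0x8400 (big)
  opcode bits[15:10]=0x21: nop/N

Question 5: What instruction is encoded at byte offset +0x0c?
cpi r1, $155

+0x0c: 21 9b ⇒ word 0x219b (big)
  opcode bits[15:10]=0x8: cpi/RI
  rd@[9:8]=0x1 ⇒ r1
  imm@[7:0]=0x9b ⇒ $155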